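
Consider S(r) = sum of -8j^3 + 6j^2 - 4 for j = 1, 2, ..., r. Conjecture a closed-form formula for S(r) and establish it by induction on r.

S(r) = -r(2r^3 + 2r^2 - r + 3)

We claim S(r) = -r(2r^3 + 2r^2 - r + 3) for all r ≥ 1.
When r = 1: S(1) = -6, and the closed form gives -6. They agree.
Inductive step: suppose the statement holds for some j ≥ 1, so S(j) = j(-2j^3 - 2j^2 + j - 3).
Then S(j+1) = S(j) + (-8(j + 1)^3 + 6(j + 1)^2 - 4) = (j(-2j^3 - 2j^2 + j - 3)) + (-8(j + 1)^3 + 6(j + 1)^2 - 4).
Simplifying, S(j+1) = -(j + 1)(2j^3 + 8j^2 + 9j + 6) = -(j+1)(2(j+1)^3 + 2(j+1)^2 - (j+1) + 3),
which is the closed form with r = j+1.
This completes the induction.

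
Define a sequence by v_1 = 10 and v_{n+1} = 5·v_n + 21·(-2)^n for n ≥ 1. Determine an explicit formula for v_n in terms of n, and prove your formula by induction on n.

v_n = -3(-2)^n + 4·5^(n - 1)

Computing the first terms: v_1 = 10, v_2 = 8, v_3 = 124. This suggests v_n = -3(-2)^n + 4·5^(n - 1).
For the base case n = 1: the formula gives 10 = 10 = v_1.
For the inductive step, assume it holds for an arbitrary k ≥ 1, so v_k = -3(-2)^k + 4·5^(k - 1).
Then v_{k+1} = 5·v_k + 21·(-2)^k = 5·(-3(-2)^k + 4·5^(k - 1)) + 21·(-2)^k = -3(-2)^(k + 1) + 4·5^k = -3(-2)^(k+1) + 4·5^((k+1) - 1),
which is the claimed formula at n = k+1.
This completes the induction.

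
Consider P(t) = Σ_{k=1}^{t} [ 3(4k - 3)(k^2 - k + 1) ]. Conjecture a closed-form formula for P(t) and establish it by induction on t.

We claim P(t) = t(3t^3 - t^2 + 3t - 2) for all t ≥ 1.
When t = 1: P(1) = 3, and the closed form gives 3. They agree.
Inductive step: assume the claim holds for t = k, so P(k) = k(3k^3 - k^2 + 3k - 2).
Then P(k+1) = P(k) + (-3(k - (k + 1)^2)(4k + 1)) = (k(3k^3 - k^2 + 3k - 2)) + (-3(k - (k + 1)^2)(4k + 1)).
Simplifying, P(k+1) = (k + 1)(3k^3 + 8k^2 + 10k + 3) = (k+1)(3(k+1)^3 - (k+1)^2 + 3(k+1) - 2),
which is the closed form with t = k+1.
Hence, by induction on t, the claim holds for every t ≥ 1.

P(t) = t(3t^3 - t^2 + 3t - 2)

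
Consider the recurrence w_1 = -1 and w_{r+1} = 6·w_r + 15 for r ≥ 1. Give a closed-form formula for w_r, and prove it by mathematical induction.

w_r = 2·6^(r - 1) - 3

Computing the first terms: w_1 = -1, w_2 = 9, w_3 = 69. This suggests w_r = 2·6^(r - 1) - 3.
When r = 1: the formula gives -1 = -1 = w_1.
For the inductive step, assume it holds for an arbitrary p ≥ 1, so w_p = 2·6^(p - 1) - 3.
Then w_{p+1} = 6·w_p + 15 = 6·(2·6^(p - 1) - 3) + 15 = 2·6^p - 3 = 2·6^((p+1) - 1) - 3,
which is the claimed formula at r = p+1.
By the principle of mathematical induction, the result holds for all r ≥ 1.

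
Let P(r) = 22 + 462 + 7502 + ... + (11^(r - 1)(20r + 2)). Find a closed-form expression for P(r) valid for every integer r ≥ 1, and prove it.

We claim P(r) = 2·11^r·r for all r ≥ 1.
Base case (r = 1): P(1) = 22, and the closed form gives 22. They agree.
Inductive step: suppose the statement holds for some m ≥ 1, so P(m) = 2·11^m·m.
Then P(m+1) = P(m) + (11^m(20m + 22)) = (2·11^m·m) + (11^m(20m + 22)).
Simplifying, P(m+1) = 22·11^m(m + 1) = 2·11^(m+1)·(m+1),
which is the closed form with r = m+1.
This completes the induction.

P(r) = 2·11^r·r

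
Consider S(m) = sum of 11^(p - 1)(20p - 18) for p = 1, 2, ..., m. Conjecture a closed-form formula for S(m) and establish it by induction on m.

S(m) = 2·11^m(m - 1) + 2

We claim S(m) = 2·11^m(m - 1) + 2 for all m ≥ 1.
Base step (m = 1): S(1) = 2, and the closed form gives 2. They agree.
Suppose the result is true for m = p, so S(p) = 2·11^p(p - 1) + 2.
Then S(p+1) = S(p) + (11^p(20p + 2)) = (2·11^p(p - 1) + 2) + (11^p(20p + 2)).
Simplifying, S(p+1) = 22·11^p·p + 2 = 2·11^(p+1)((p+1) - 1) + 2,
which is the closed form with m = p+1.
By the principle of mathematical induction, the result holds for all m ≥ 1.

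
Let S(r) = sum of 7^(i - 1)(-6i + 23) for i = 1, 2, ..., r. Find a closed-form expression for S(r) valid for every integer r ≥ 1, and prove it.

S(r) = 7^r(-r + 4) - 4

We claim S(r) = 7^r(-r + 4) - 4 for all r ≥ 1.
For the base case r = 1: S(1) = 17, and the closed form gives 17. They agree.
Inductive step: suppose the statement holds for some i ≥ 1, so S(i) = 7^i(-i + 4) - 4.
Then S(i+1) = S(i) + (7^i(-6i + 17)) = (7^i(-i + 4) - 4) + (7^i(-6i + 17)).
Simplifying, S(i+1) = -7·7^i·i + 21·7^i - 4 = 7^(i+1)(-(i+1) + 4) - 4,
which is the closed form with r = i+1.
By the principle of mathematical induction, the result holds for all r ≥ 1.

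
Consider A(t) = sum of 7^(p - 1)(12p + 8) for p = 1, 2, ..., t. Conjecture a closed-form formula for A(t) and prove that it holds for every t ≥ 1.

We claim A(t) = 7^t(2t + 1) - 1 for all t ≥ 1.
When t = 1: A(1) = 20, and the closed form gives 20. They agree.
Inductive step: suppose the statement holds for some p ≥ 1, so A(p) = 7^p(2p + 1) - 1.
Then A(p+1) = A(p) + (7^p(12p + 20)) = (7^p(2p + 1) - 1) + (7^p(12p + 20)).
Simplifying, A(p+1) = 14·7^p·p + 21·7^p - 1 = 7^(p+1)(2(p+1) + 1) - 1,
which is the closed form with t = p+1.
By induction, the statement is established for all t ≥ 1.

A(t) = 7^t(2t + 1) - 1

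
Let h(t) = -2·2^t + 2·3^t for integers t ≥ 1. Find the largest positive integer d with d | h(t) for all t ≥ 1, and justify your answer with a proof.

d = 2

Computing the first values: h(1) = 2 and h(2) = 10; gcd(2, 10) = 2, so d ≤ 2.
We prove 2 | -2·2^t + 2·3^t for all t ≥ 1 by induction on t.
When t = 1: h(1) = 2 = 2·(1), so 2 | h(1).
For the inductive step, assume it holds for an arbitrary k ≥ 1, i.e. 2 | h(k). Then
h(k+1) − 3·h(k) = (-2·2^(k+1) + 2·3^(k+1)) − 3·(-2·2^k + 2·3^k) = (-2)·2^k·(2 − 3) = (2)·2^k. Since 2 | h(k) by the inductive hypothesis, 2 | 3·h(k); and 2 | 2 since 2 = 2·1. Therefore 2 | h(k+1).
By the principle of mathematical induction, the result holds for all t ≥ 1.
Therefore the largest such d is 2.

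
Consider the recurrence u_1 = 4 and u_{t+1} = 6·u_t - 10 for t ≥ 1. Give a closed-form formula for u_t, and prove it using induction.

Computing the first terms: u_1 = 4, u_2 = 14, u_3 = 74. This suggests u_t = 2·6^(t - 1) + 2.
Base step (t = 1): the formula gives 4 = 4 = u_1.
Suppose the result is true for t = m, so u_m = 2·6^(m - 1) + 2.
Then u_{m+1} = 6·u_m - 10 = 6·(2·6^(m - 1) + 2) - 10 = 2·6^m + 2 = 2·6^((m+1) - 1) + 2,
which is the claimed formula at t = m+1.
By the principle of mathematical induction, the result holds for all t ≥ 1.

u_t = 2·6^(t - 1) + 2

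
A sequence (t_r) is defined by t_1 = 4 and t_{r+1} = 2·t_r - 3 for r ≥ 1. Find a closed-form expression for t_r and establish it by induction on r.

Computing the first terms: t_1 = 4, t_2 = 5, t_3 = 7. This suggests t_r = 2^(r - 1) + 3.
When r = 1: the formula gives 4 = 4 = t_1.
Inductive step: assume the claim holds for r = j, so t_j = 2^(j - 1) + 3.
Then t_{j+1} = 2·t_j - 3 = 2·(2^(j - 1) + 3) - 3 = 2^j + 3 = 2^((j+1) - 1) + 3,
which is the claimed formula at r = j+1.
By induction, the statement is established for all r ≥ 1.

t_r = 2^(r - 1) + 3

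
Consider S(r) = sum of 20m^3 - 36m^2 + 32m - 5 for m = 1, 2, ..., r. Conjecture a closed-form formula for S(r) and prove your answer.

S(r) = r(5r^3 - 2r^2 + 3r + 5)

We claim S(r) = r(5r^3 - 2r^2 + 3r + 5) for all r ≥ 1.
Base case (r = 1): S(1) = 11, and the closed form gives 11. They agree.
Suppose the result is true for r = m, so S(m) = m(5m^3 - 2m^2 + 3m + 5).
Then S(m+1) = S(m) + (20m^3 + 24m^2 + 20m + 11) = (m(5m^3 - 2m^2 + 3m + 5)) + (20m^3 + 24m^2 + 20m + 11).
Simplifying, S(m+1) = (m + 1)(5m^3 + 13m^2 + 14m + 11) = (m+1)(5(m+1)^3 - 2(m+1)^2 + 3(m+1) + 5),
which is the closed form with r = m+1.
This completes the induction.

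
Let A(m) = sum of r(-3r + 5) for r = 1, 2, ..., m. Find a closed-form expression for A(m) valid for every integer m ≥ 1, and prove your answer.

We claim A(m) = -m(m - 2)(m + 1) for all m ≥ 1.
When m = 1: A(1) = 2, and the closed form gives 2. They agree.
Inductive step: suppose the statement holds for some r ≥ 1, so A(r) = r(-r^2 + r + 2).
Then A(r+1) = A(r) + (-3r^2 - r + 2) = (r(-r^2 + r + 2)) + (-3r^2 - r + 2).
Simplifying, A(r+1) = -(r - 1)(r + 1)(r + 2) = -(r+1)((r+1) - 2)((r+1) + 1),
which is the closed form with m = r+1.
By induction, the statement is established for all m ≥ 1.

A(m) = -m(m - 2)(m + 1)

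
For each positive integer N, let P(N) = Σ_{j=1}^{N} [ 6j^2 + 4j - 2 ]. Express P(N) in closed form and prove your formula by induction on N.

P(N) = N(2N^2 + 5N + 1)

We claim P(N) = N(2N^2 + 5N + 1) for all N ≥ 1.
Base step (N = 1): P(1) = 8, and the closed form gives 8. They agree.
Inductive step: suppose the statement holds for some j ≥ 1, so P(j) = j(2j^2 + 5j + 1).
Then P(j+1) = P(j) + (6j^2 + 16j + 8) = (j(2j^2 + 5j + 1)) + (6j^2 + 16j + 8).
Simplifying, P(j+1) = (j + 1)(2j^2 + 9j + 8) = (j+1)(2(j+1)^2 + 5(j+1) + 1),
which is the closed form with N = j+1.
By induction, the statement is established for all N ≥ 1.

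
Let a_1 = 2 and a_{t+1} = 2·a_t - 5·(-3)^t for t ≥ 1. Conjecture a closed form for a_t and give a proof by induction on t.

a_t = (-3)^t + 5·2^(t - 1)

Computing the first terms: a_1 = 2, a_2 = 19, a_3 = -7. This suggests a_t = (-3)^t + 5·2^(t - 1).
When t = 1: the formula gives 2 = 2 = a_1.
Inductive step: suppose the statement holds for some k ≥ 1, so a_k = (-3)^k + 5·2^(k - 1).
Then a_{k+1} = 2·a_k - 5·(-3)^k = 2·((-3)^k + 5·2^(k - 1)) - 5·(-3)^k = (-3)^(k + 1) + 5·2^k = (-3)^(k+1) + 5·2^((k+1) - 1),
which is the claimed formula at t = k+1.
Hence, by induction on t, the claim holds for every t ≥ 1.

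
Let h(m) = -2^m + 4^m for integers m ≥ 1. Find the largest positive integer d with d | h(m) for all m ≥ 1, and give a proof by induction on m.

Computing the first values: h(1) = 2 and h(2) = 12; gcd(2, 12) = 2, so d ≤ 2.
We prove 2 | -2^m + 4^m for all m ≥ 1 by induction on m.
Base case (m = 1): h(1) = 2 = 2·(1), so 2 | h(1).
Suppose the result is true for m = r, i.e. 2 | h(r). Then
4^{r+1} − 2^{r+1} = 4·4^r − 2·2^r = 4·(4^r − 2^r) + (2)·2^r. The first term is divisible by 2 by the inductive hypothesis, and the second term (2)·2^r is divisible by 2 since 2 | 2. Hence 2 | h(r+1).
By induction, the statement is established for all m ≥ 1.
Therefore the largest such d is 2.

d = 2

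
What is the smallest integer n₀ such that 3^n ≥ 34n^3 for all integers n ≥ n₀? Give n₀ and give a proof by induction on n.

At n = 9: 19683 < 24786, so the inequality fails and n₀ ≥ 10. We prove 3^n ≥ 34n^3 for all n ≥ 10.
Base step (n = 10): 3^n = 59049 and 34n^3 = 34000, so 59049 ≥ 34000.
Inductive step: assume the claim holds for n = r, so 3^r ≥ 34r^3.
Then 3^(r + 1) = 3·(3^r) ≥ 3·(34r^3).
Also, for r ≥ 10 we have 3·(34r^3) ≥ 34(r+1)^3, since 3 ≥ (1 + 1/r)^3 for all r ≥ 10.
Combining, 3^(r + 1) ≥ 34(r+1)^3.
By induction, the statement is established for all n ≥ 10.
Hence the smallest such n₀ is 10.

n₀ = 10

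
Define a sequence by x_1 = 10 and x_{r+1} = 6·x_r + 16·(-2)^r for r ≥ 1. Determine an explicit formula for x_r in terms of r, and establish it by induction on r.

Computing the first terms: x_1 = 10, x_2 = 28, x_3 = 232. This suggests x_r = (-2)^(r + 1) + 6^r.
Base step (r = 1): the formula gives 10 = 10 = x_1.
Inductive step: suppose the statement holds for some p ≥ 1, so x_p = (-2)^(p + 1) + 6^p.
Then x_{p+1} = 6·x_p + 16·(-2)^p = 6·((-2)^(p + 1) + 6^p) + 16·(-2)^p = (-2)^(p + 2) + 6^(p + 1) = (-2)^((p+1) + 1) + 6^(p+1),
which is the claimed formula at r = p+1.
By the principle of mathematical induction, the result holds for all r ≥ 1.

x_r = (-2)^(r + 1) + 6^r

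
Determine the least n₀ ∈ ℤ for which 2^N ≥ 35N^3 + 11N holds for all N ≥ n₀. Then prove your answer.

n₀ = 18

At N = 17: 131072 < 172142, so the inequality fails and n₀ ≥ 18. We prove 2^N ≥ 35N^3 + 11N for all N ≥ 18.
Base step (N = 18): 2^N = 262144 and 35N^3 + 11N = 204318, so 262144 ≥ 204318.
Inductive step: assume the claim holds for N = j, so 2^j ≥ 35j^3 + 11j.
Then 2^(j + 1) = 2·(2^j) ≥ 2·(35j^3 + 11j).
Also, for j ≥ 18 we have 2·(35j^3 + 11j) ≥ 35(j+1)^3 + 11(j+1), since 2·(35j^3 + 11j) − (35(j+1)^3 + 11(j+1)) = 35j^3 - 105j^2 - 94j - 46, which is nonnegative for all j ≥ 18.
Combining, 2^(j + 1) ≥ 35(j+1)^3 + 11(j+1).
Hence, by induction on N, the claim holds for every N ≥ 18.
Hence the smallest such n₀ is 18.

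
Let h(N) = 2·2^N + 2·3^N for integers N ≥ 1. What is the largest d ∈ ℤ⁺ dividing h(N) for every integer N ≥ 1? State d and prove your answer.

d = 2

Computing the first values: h(1) = 10 and h(2) = 26; gcd(10, 26) = 2, so d ≤ 2.
We prove 2 | 2·2^N + 2·3^N for all N ≥ 1 by induction on N.
When N = 1: h(1) = 10 = 2·(5), so 2 | h(1).
Suppose the result is true for N = j, i.e. 2 | h(j). Then
h(j+1) − 3·h(j) = (2·2^(j+1) + 2·3^(j+1)) − 3·(2·2^j + 2·3^j) = (2)·2^j·(2 − 3) = (-2)·2^j. Since 2 | h(j) by the inductive hypothesis, 2 | 3·h(j); and 2 | -2 since -2 = 2·-1. Therefore 2 | h(j+1).
By induction, the statement is established for all N ≥ 1.
Therefore the largest such d is 2.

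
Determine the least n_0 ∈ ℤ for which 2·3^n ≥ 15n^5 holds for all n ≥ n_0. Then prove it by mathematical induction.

At n = 13: 3188646 < 5569395, so the inequality fails and n_0 ≥ 14. We prove 2·3^n ≥ 15n^5 for all n ≥ 14.
Base step (n = 14): 2·3^n = 9565938 and 15n^5 = 8067360, so 9565938 ≥ 8067360.
For the inductive step, assume it holds for an arbitrary i ≥ 14, so 2·3^i ≥ 15i^5.
Then 2·3^(i + 1) = 3·(2·3^i) ≥ 3·(15i^5).
Also, for i ≥ 14 we have 3·(15i^5) ≥ 15(i+1)^5, since 3 ≥ (1 + 1/i)^5 for all i ≥ 14.
Combining, 2·3^(i + 1) ≥ 15(i+1)^5.
By the principle of mathematical induction, the result holds for all n ≥ 14.
Hence the smallest such n_0 is 14.

n_0 = 14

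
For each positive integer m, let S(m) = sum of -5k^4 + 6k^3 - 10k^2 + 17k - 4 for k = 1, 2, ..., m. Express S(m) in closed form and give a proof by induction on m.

S(m) = -m(m^4 + m^3 + 2m^2 - 5m - 3)

We claim S(m) = -m(m^4 + m^3 + 2m^2 - 5m - 3) for all m ≥ 1.
When m = 1: S(1) = 4, and the closed form gives 4. They agree.
Inductive step: suppose the statement holds for some k ≥ 1, so S(k) = k(-k^4 - k^3 - 2k^2 + 5k + 3).
Then S(k+1) = S(k) + (-5k^4 - 14k^3 - 22k^2 - 5k + 4) = (k(-k^4 - k^3 - 2k^2 + 5k + 3)) + (-5k^4 - 14k^3 - 22k^2 - 5k + 4).
Simplifying, S(k+1) = -(k + 1)(k^4 + 5k^3 + 11k^2 + 6k - 4) = -(k+1)((k+1)^4 + (k+1)^3 + 2(k+1)^2 - 5(k+1) - 3),
which is the closed form with m = k+1.
By the principle of mathematical induction, the result holds for all m ≥ 1.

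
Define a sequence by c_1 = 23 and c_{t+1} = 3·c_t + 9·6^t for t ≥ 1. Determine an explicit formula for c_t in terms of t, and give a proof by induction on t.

Computing the first terms: c_1 = 23, c_2 = 123, c_3 = 693. This suggests c_t = 5·3^(t - 1) + 3·6^t.
Base case (t = 1): the formula gives 23 = 23 = c_1.
Suppose the result is true for t = j, so c_j = 5·3^(j - 1) + 3·6^j.
Then c_{j+1} = 3·c_j + 9·6^j = 3·(5·3^(j - 1) + 3·6^j) + 9·6^j = 5·3^j + 3·6^(j + 1) = 5·3^((j+1) - 1) + 3·6^(j+1),
which is the claimed formula at t = j+1.
This completes the induction.

c_t = 5·3^(t - 1) + 3·6^t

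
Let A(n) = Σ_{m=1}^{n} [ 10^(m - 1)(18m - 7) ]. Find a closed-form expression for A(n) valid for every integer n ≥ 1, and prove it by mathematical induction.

We claim A(n) = 10^n(2n - 1) + 1 for all n ≥ 1.
Base case (n = 1): A(1) = 11, and the closed form gives 11. They agree.
Inductive step: suppose the statement holds for some m ≥ 1, so A(m) = 10^m(2m - 1) + 1.
Then A(m+1) = A(m) + (10^m(18m + 11)) = (10^m(2m - 1) + 1) + (10^m(18m + 11)).
Simplifying, A(m+1) = 20·10^m·m + 10·10^m + 1 = 10^(m+1)(2(m+1) - 1) + 1,
which is the closed form with n = m+1.
Hence, by induction on n, the claim holds for every n ≥ 1.

A(n) = 10^n(2n - 1) + 1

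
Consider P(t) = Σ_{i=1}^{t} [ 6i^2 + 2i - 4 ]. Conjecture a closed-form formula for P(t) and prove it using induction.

We claim P(t) = 2t(t^2 + 2t - 1) for all t ≥ 1.
For the base case t = 1: P(1) = 4, and the closed form gives 4. They agree.
For the inductive step, assume it holds for an arbitrary i ≥ 1, so P(i) = 2i(i^2 + 2i - 1).
Then P(i+1) = P(i) + (6i^2 + 14i + 4) = (2i(i^2 + 2i - 1)) + (6i^2 + 14i + 4).
Simplifying, P(i+1) = 2(i + 1)(i^2 + 4i + 2) = 2(i+1)((i+1)^2 + 2(i+1) - 1),
which is the closed form with t = i+1.
Hence, by induction on t, the claim holds for every t ≥ 1.

P(t) = 2t(t^2 + 2t - 1)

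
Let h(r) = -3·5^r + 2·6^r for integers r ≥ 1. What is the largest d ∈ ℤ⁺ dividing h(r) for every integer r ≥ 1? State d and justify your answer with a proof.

Computing the first values: h(1) = -3 and h(2) = -3; gcd(-3, -3) = 3, so d ≤ 3.
We prove 3 | -3·5^r + 2·6^r for all r ≥ 1 by induction on r.
Base case (r = 1): h(1) = -3 = 3·(-1), so 3 | h(1).
Inductive step: suppose the statement holds for some k ≥ 1, i.e. 3 | h(k). Then
h(k+1) − 6·h(k) = (-3·5^(k+1) + 2·6^(k+1)) − 6·(-3·5^k + 2·6^k) = (-3)·5^k·(5 − 6) = (3)·5^k. Since 3 | h(k) by the inductive hypothesis, 3 | 6·h(k); and 3 | 3 since 3 = 3·1. Therefore 3 | h(k+1).
Hence, by induction on r, the claim holds for every r ≥ 1.
Therefore the largest such d is 3.

d = 3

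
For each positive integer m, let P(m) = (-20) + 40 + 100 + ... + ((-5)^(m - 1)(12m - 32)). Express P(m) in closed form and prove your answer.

P(m) = (-5)^m(-2m + 5) - 5

We claim P(m) = (-5)^m(-2m + 5) - 5 for all m ≥ 1.
Base step (m = 1): P(1) = -20, and the closed form gives -20. They agree.
Inductive step: suppose the statement holds for some k ≥ 1, so P(k) = (-5)^k(-2k + 5) - 5.
Then P(k+1) = P(k) + ((-5)^k(12k - 20)) = ((-5)^k(-2k + 5) - 5) + ((-5)^k(12k - 20)).
Simplifying, P(k+1) = 10(-5)^k·k - 15(-5)^k - 5 = (-5)^(k+1)(-2(k+1) + 5) - 5,
which is the closed form with m = k+1.
This completes the induction.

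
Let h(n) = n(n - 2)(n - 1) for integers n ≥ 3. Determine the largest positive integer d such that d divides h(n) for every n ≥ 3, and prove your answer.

d = 6

Computing the first values: h(3) = 6 and h(4) = 24; gcd(6, 24) = 6, so d ≤ 6.
We prove 6 | n(n - 2)(n - 1) for all n ≥ 3 by induction on n.
Base case (n = 3): h(3) = 6 = 6·(1), so 6 | h(3).
Inductive step: suppose the statement holds for some p ≥ 3, i.e. 6 | h(p). Then
h(p+1) − h(p) = (p-1)·p·(p+1) − (p-2)·(p-1)·p = (p-1)·p·[(p+1) − (p-2)] = 3·(p-1)·p. The product of 2 consecutive integers is divisible by (2)! = 2, so h(p+1) − h(p) is divisible by 3·2 = 6. By the inductive hypothesis 6 | h(p), hence 6 | h(p+1).
By induction, the statement is established for all n ≥ 3.
Therefore the largest such d is 6.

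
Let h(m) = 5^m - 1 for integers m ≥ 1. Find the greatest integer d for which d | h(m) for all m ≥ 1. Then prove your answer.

Computing the first values: h(1) = 4 and h(2) = 24; gcd(4, 24) = 4, so d ≤ 4.
We prove 4 | 5^m - 1 for all m ≥ 1 by induction on m.
Base step (m = 1): h(1) = 4 = 4·(1), so 4 | h(1).
Suppose the result is true for m = j, i.e. 4 | h(j). Then
5^{j+1} − 1^{j+1} = 5·5^j − 1·1^j = 5·(5^j − 1^j) + (4)·1^j. The first term is divisible by 4 by the inductive hypothesis, and the second term (4)·1^j is divisible by 4 since 4 | 4. Hence 4 | h(j+1).
This completes the induction.
Therefore the largest such d is 4.

d = 4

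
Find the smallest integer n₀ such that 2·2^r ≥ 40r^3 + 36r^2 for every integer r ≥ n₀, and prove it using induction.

At r = 16: 131072 < 173056, so the inequality fails and n₀ ≥ 17. We prove 2·2^r ≥ 40r^3 + 36r^2 for all r ≥ 17.
For the base case r = 17: 2·2^r = 262144 and 40r^3 + 36r^2 = 206924, so 262144 ≥ 206924.
For the inductive step, assume it holds for an arbitrary j ≥ 17, so 2·2^j ≥ 40j^3 + 36j^2.
Then 2·2^(j + 1) = 2·(2·2^j) ≥ 2·(40j^3 + 36j^2).
Also, for j ≥ 17 we have 2·(40j^3 + 36j^2) ≥ 40(j+1)^3 + 36(j+1)^2, since 2·(40j^3 + 36j^2) − (40(j+1)^3 + 36(j+1)^2) = 40j^3 - 84j^2 - 192j - 76, which is nonnegative for all j ≥ 17.
Combining, 2·2^(j + 1) ≥ 40(j+1)^3 + 36(j+1)^2.
Hence, by induction on r, the claim holds for every r ≥ 17.
Hence the smallest such n₀ is 17.

n₀ = 17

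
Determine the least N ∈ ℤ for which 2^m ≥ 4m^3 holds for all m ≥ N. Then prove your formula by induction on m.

N = 14

At m = 13: 8192 < 8788, so the inequality fails and N ≥ 14. We prove 2^m ≥ 4m^3 for all m ≥ 14.
For the base case m = 14: 2^m = 16384 and 4m^3 = 10976, so 16384 ≥ 10976.
Inductive step: suppose the statement holds for some k ≥ 14, so 2^k ≥ 4k^3.
Then 2^(k + 1) = 2·(2^k) ≥ 2·(4k^3).
Also, for k ≥ 14 we have 2·(4k^3) ≥ 4(k+1)^3, since 2 ≥ (1 + 1/k)^3 for all k ≥ 14.
Combining, 2^(k + 1) ≥ 4(k+1)^3.
By induction, the statement is established for all m ≥ 14.
Hence the smallest such N is 14.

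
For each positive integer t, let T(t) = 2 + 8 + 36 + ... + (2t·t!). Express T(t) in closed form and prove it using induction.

T(t) = (2t + 2)t! - 2

We claim T(t) = (2t + 2)t! - 2 for all t ≥ 1.
For the base case t = 1: T(1) = 2, and the closed form gives 2. They agree.
Inductive step: suppose the statement holds for some k ≥ 1, so T(k) = (2k + 2)k! - 2.
Then T(k+1) = T(k) + (2(k + 1)(k + 1)!) = ((2k + 2)k! - 2) + (2(k + 1)(k + 1)!).
Simplifying, T(k+1) = (2(k+1) + 2)(k+1)! - 2,
which is the closed form with t = k+1.
Hence, by induction on t, the claim holds for every t ≥ 1.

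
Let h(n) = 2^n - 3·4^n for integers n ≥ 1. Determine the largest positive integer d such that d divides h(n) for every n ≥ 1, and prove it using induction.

Computing the first values: h(1) = -10 and h(2) = -44; gcd(-10, -44) = 2, so d ≤ 2.
We prove 2 | 2^n - 3·4^n for all n ≥ 1 by induction on n.
Base case (n = 1): h(1) = -10 = 2·(-5), so 2 | h(1).
Inductive step: suppose the statement holds for some j ≥ 1, i.e. 2 | h(j). Then
h(j+1) − 4·h(j) = (2^(j+1) - 3·4^(j+1)) − 4·(2^j - 3·4^j) = (1)·2^j·(2 − 4) = (-2)·2^j. Since 2 | h(j) by the inductive hypothesis, 2 | 4·h(j); and 2 | -2 since -2 = 2·-1. Therefore 2 | h(j+1).
Hence, by induction on n, the claim holds for every n ≥ 1.
Therefore the largest such d is 2.

d = 2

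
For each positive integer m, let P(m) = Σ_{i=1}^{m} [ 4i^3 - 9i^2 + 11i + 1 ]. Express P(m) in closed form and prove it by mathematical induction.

We claim P(m) = m(m^3 - m^2 + 2m + 5) for all m ≥ 1.
For the base case m = 1: P(1) = 7, and the closed form gives 7. They agree.
Suppose the result is true for m = i, so P(i) = i(i^3 - i^2 + 2i + 5).
Then P(i+1) = P(i) + (4i^3 + 3i^2 + 5i + 7) = (i(i^3 - i^2 + 2i + 5)) + (4i^3 + 3i^2 + 5i + 7).
Simplifying, P(i+1) = (i + 1)(i^3 + 2i^2 + 3i + 7) = (i+1)((i+1)^3 - (i+1)^2 + 2(i+1) + 5),
which is the closed form with m = i+1.
By induction, the statement is established for all m ≥ 1.

P(m) = m(m^3 - m^2 + 2m + 5)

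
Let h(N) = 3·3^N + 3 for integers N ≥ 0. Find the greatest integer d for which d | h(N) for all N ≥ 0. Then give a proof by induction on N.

d = 6

Computing the first values: h(0) = 6 and h(1) = 12; gcd(6, 12) = 6, so d ≤ 6.
We prove 6 | 3·3^N + 3 for all N ≥ 0 by induction on N.
Base case (N = 0): h(0) = 6 = 6·(1), so 6 | h(0).
Inductive step: assume the claim holds for N = j, i.e. 6 | h(j). Then
h(j+1) = 3·3^(j+1) + 3 = 3·(3·3^j + 3) - 6 = 3·h(j) - 6. The first term is divisible by 6 by the inductive hypothesis, and -6 is divisible by 6. Hence 6 | h(j+1).
This completes the induction.
Therefore the largest such d is 6.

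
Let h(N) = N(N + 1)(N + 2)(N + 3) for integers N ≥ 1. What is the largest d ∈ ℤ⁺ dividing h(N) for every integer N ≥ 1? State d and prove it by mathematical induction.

Computing the first values: h(1) = 24 and h(2) = 120; gcd(24, 120) = 24, so d ≤ 24.
We prove 24 | N(N + 1)(N + 2)(N + 3) for all N ≥ 1 by induction on N.
Base case (N = 1): h(1) = 24 = 24·(1), so 24 | h(1).
For the inductive step, assume it holds for an arbitrary k ≥ 1, i.e. 24 | h(k). Then
h(k+1) − h(k) = (k+1)·(k+2)·(k+3)·(k+4) − k·(k+1)·(k+2)·(k+3) = (k+1)·(k+2)·(k+3)·[(k+4) − k] = 4·(k+1)·(k+2)·(k+3). The product of 3 consecutive integers is divisible by (3)! = 6, so h(k+1) − h(k) is divisible by 4·6 = 24. By the inductive hypothesis 24 | h(k), hence 24 | h(k+1).
This completes the induction.
Therefore the largest such d is 24.

d = 24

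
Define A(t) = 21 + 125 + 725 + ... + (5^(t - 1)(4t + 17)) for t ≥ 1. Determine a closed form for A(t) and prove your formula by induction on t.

A(t) = 5^t(t + 4) - 4

We claim A(t) = 5^t(t + 4) - 4 for all t ≥ 1.
Base case (t = 1): A(1) = 21, and the closed form gives 21. They agree.
Inductive step: suppose the statement holds for some r ≥ 1, so A(r) = 5^r(r + 4) - 4.
Then A(r+1) = A(r) + (5^r(4r + 21)) = (5^r(r + 4) - 4) + (5^r(4r + 21)).
Simplifying, A(r+1) = 5^(r + 1)r + 5^(r + 2) - 4 = 5^(r+1)((r+1) + 4) - 4,
which is the closed form with t = r+1.
This completes the induction.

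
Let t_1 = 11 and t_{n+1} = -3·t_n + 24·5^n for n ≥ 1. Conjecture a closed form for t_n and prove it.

Computing the first terms: t_1 = 11, t_2 = 87, t_3 = 339. This suggests t_n = -4(-3)^(n - 1) + 3·5^n.
Base step (n = 1): the formula gives 11 = 11 = t_1.
Inductive step: suppose the statement holds for some k ≥ 1, so t_k = -4(-3)^(k - 1) + 3·5^k.
Then t_{k+1} = -3·t_k + 24·5^k = -3·(-4(-3)^(k - 1) + 3·5^k) + 24·5^k = -4(-3)^k + 3·5^(k + 1) = -4(-3)^((k+1) - 1) + 3·5^(k+1),
which is the claimed formula at n = k+1.
By induction, the statement is established for all n ≥ 1.

t_n = -4(-3)^(n - 1) + 3·5^n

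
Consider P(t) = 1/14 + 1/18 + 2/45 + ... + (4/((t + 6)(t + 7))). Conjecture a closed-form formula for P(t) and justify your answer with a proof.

We claim P(t) = 4t/(7(t + 7)) for all t ≥ 1.
For the base case t = 1: P(1) = 1/14, and the closed form gives 1/14. They agree.
Suppose the result is true for t = k, so P(k) = 4k/(7(k + 7)).
Then P(k+1) = P(k) + (4/((k + 7)(k + 8))) = (4k/(7(k + 7))) + (4/((k + 7)(k + 8))).
Simplifying, P(k+1) = 4(k + 1)/(7(k + 8)) = 4(k+1)/(7((k+1) + 7)),
which is the closed form with t = k+1.
Hence, by induction on t, the claim holds for every t ≥ 1.

P(t) = 4t/(7(t + 7))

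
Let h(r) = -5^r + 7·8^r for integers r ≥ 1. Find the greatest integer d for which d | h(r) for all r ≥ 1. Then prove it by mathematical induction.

Computing the first values: h(1) = 51 and h(2) = 423; gcd(51, 423) = 3, so d ≤ 3.
We prove 3 | -5^r + 7·8^r for all r ≥ 1 by induction on r.
When r = 1: h(1) = 51 = 3·(17), so 3 | h(1).
For the inductive step, assume it holds for an arbitrary i ≥ 1, i.e. 3 | h(i). Then
h(i+1) − 8·h(i) = (-5^(i+1) + 7·8^(i+1)) − 8·(-5^i + 7·8^i) = (-1)·5^i·(5 − 8) = (3)·5^i. Since 3 | h(i) by the inductive hypothesis, 3 | 8·h(i); and 3 | 3 since 3 = 3·1. Therefore 3 | h(i+1).
By the principle of mathematical induction, the result holds for all r ≥ 1.
Therefore the largest such d is 3.

d = 3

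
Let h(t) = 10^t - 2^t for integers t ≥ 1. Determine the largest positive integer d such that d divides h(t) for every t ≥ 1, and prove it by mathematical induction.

Computing the first values: h(1) = 8 and h(2) = 96; gcd(8, 96) = 8, so d ≤ 8.
We prove 8 | 10^t - 2^t for all t ≥ 1 by induction on t.
For the base case t = 1: h(1) = 8 = 8·(1), so 8 | h(1).
Suppose the result is true for t = m, i.e. 8 | h(m). Then
10^{m+1} − 2^{m+1} = 10·10^m − 2·2^m = 10·(10^m − 2^m) + (8)·2^m. The first term is divisible by 8 by the inductive hypothesis, and the second term (8)·2^m is divisible by 8 since 8 | 8. Hence 8 | h(m+1).
By the principle of mathematical induction, the result holds for all t ≥ 1.
Therefore the largest such d is 8.

d = 8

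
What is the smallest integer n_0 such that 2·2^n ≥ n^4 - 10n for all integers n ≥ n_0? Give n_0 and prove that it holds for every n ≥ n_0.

n_0 = 15

At n = 14: 32768 < 38276, so the inequality fails and n_0 ≥ 15. We prove 2·2^n ≥ n^4 - 10n for all n ≥ 15.
Base case (n = 15): 2·2^n = 65536 and n^4 - 10n = 50475, so 65536 ≥ 50475.
Suppose the result is true for n = m, so 2·2^m ≥ m^4 - 10m.
Then 2·2^(m + 1) = 2·(2·2^m) ≥ 2·(m^4 - 10m).
Also, for m ≥ 15 we have 2·(m^4 - 10m) ≥ (m+1)^4 - 10(m+1), since 2·(m^4 - 10m) − ((m+1)^4 - 10(m+1)) = m^4 - 4m^3 - 6m^2 - 14m + 9, which is nonnegative for all m ≥ 15.
Combining, 2·2^(m + 1) ≥ (m+1)^4 - 10(m+1).
By the principle of mathematical induction, the result holds for all n ≥ 15.
Hence the smallest such n_0 is 15.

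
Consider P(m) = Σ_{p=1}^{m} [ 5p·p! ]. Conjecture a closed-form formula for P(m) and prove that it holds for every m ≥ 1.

We claim P(m) = (5m + 5)m! - 5 for all m ≥ 1.
When m = 1: P(1) = 5, and the closed form gives 5. They agree.
Inductive step: assume the claim holds for m = p, so P(p) = (5p + 5)p! - 5.
Then P(p+1) = P(p) + (5(p + 1)(p + 1)!) = ((5p + 5)p! - 5) + (5(p + 1)(p + 1)!).
Simplifying, P(p+1) = (5(p+1) + 5)(p+1)! - 5,
which is the closed form with m = p+1.
By the principle of mathematical induction, the result holds for all m ≥ 1.

P(m) = (5m + 5)m! - 5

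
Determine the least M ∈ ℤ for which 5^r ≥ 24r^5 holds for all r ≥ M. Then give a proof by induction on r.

M = 9

At r = 8: 390625 < 786432, so the inequality fails and M ≥ 9. We prove 5^r ≥ 24r^5 for all r ≥ 9.
Base step (r = 9): 5^r = 1953125 and 24r^5 = 1417176, so 1953125 ≥ 1417176.
Inductive step: suppose the statement holds for some m ≥ 9, so 5^m ≥ 24m^5.
Then 5^(m + 1) = 5·(5^m) ≥ 5·(24m^5).
Also, for m ≥ 9 we have 5·(24m^5) ≥ 24(m+1)^5, since 5 ≥ (1 + 1/m)^5 for all m ≥ 9.
Combining, 5^(m + 1) ≥ 24(m+1)^5.
Hence, by induction on r, the claim holds for every r ≥ 9.
Hence the smallest such M is 9.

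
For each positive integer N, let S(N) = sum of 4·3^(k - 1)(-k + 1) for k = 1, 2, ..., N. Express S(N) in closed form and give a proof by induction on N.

We claim S(N) = 3^N(-2N + 3) - 3 for all N ≥ 1.
For the base case N = 1: S(1) = 0, and the closed form gives 0. They agree.
Inductive step: assume the claim holds for N = k, so S(k) = 3^k(-2k + 3) - 3.
Then S(k+1) = S(k) + (-4·3^k·k) = (3^k(-2k + 3) - 3) + (-4·3^k·k).
Simplifying, S(k+1) = -6·3^k·k + 3·3^k - 3 = 3^(k+1)(-2(k+1) + 3) - 3,
which is the closed form with N = k+1.
By the principle of mathematical induction, the result holds for all N ≥ 1.

S(N) = 3^N(-2N + 3) - 3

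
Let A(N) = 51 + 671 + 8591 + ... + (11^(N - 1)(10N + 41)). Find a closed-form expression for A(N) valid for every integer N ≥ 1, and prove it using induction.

We claim A(N) = 11^N(N + 4) - 4 for all N ≥ 1.
When N = 1: A(1) = 51, and the closed form gives 51. They agree.
Inductive step: suppose the statement holds for some m ≥ 1, so A(m) = 11^m(m + 4) - 4.
Then A(m+1) = A(m) + (11^m(10m + 51)) = (11^m(m + 4) - 4) + (11^m(10m + 51)).
Simplifying, A(m+1) = 11·11^m·m + 55·11^m - 4 = 11^(m+1)((m+1) + 4) - 4,
which is the closed form with N = m+1.
This completes the induction.

A(N) = 11^N(N + 4) - 4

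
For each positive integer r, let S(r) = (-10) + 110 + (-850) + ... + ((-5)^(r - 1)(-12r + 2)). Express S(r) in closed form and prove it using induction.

We claim S(r) = 2(-5)^r·r for all r ≥ 1.
For the base case r = 1: S(1) = -10, and the closed form gives -10. They agree.
Inductive step: assume the claim holds for r = i, so S(i) = 2(-5)^i·i.
Then S(i+1) = S(i) + ((-5)^i(-12i - 10)) = (2(-5)^i·i) + ((-5)^i(-12i - 10)).
Simplifying, S(i+1) = (-5)^(i + 1)(2i + 2) = 2(-5)^(i+1)·(i+1),
which is the closed form with r = i+1.
This completes the induction.

S(r) = 2(-5)^r·r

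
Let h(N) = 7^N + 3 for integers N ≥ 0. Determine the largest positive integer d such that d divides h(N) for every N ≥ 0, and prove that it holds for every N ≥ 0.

d = 2

Computing the first values: h(0) = 4 and h(1) = 10; gcd(4, 10) = 2, so d ≤ 2.
We prove 2 | 7^N + 3 for all N ≥ 0 by induction on N.
For the base case N = 0: h(0) = 4 = 2·(2), so 2 | h(0).
Inductive step: suppose the statement holds for some m ≥ 0, i.e. 2 | h(m). Then
h(m+1) = 7^(m+1) + 3 = 7·(7^m + 3) - 18 = 7·h(m) - 18. The first term is divisible by 2 by the inductive hypothesis, and -18 is divisible by 2. Hence 2 | h(m+1).
Hence, by induction on N, the claim holds for every N ≥ 0.
Therefore the largest such d is 2.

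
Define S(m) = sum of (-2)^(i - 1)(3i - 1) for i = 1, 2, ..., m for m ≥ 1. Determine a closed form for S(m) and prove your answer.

S(m) = -(-2)^m·m

We claim S(m) = -(-2)^m·m for all m ≥ 1.
Base step (m = 1): S(1) = 2, and the closed form gives 2. They agree.
Inductive step: assume the claim holds for m = i, so S(i) = -(-2)^i·i.
Then S(i+1) = S(i) + ((-2)^i(3i + 2)) = (-(-2)^i·i) + ((-2)^i(3i + 2)).
Simplifying, S(i+1) = 2(-2)^i(i + 1) = -(-2)^(i+1)·(i+1),
which is the closed form with m = i+1.
By the principle of mathematical induction, the result holds for all m ≥ 1.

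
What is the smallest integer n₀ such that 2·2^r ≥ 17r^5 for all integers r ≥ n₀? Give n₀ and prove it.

n₀ = 27

At r = 26: 134217728 < 201983392, so the inequality fails and n₀ ≥ 27. We prove 2·2^r ≥ 17r^5 for all r ≥ 27.
When r = 27: 2·2^r = 268435456 and 17r^5 = 243931419, so 268435456 ≥ 243931419.
For the inductive step, assume it holds for an arbitrary i ≥ 27, so 2·2^i ≥ 17i^5.
Then 2·2^(i + 1) = 2·(2·2^i) ≥ 2·(17i^5).
Also, for i ≥ 27 we have 2·(17i^5) ≥ 17(i+1)^5, since 2 ≥ (1 + 1/i)^5 for all i ≥ 27.
Combining, 2·2^(i + 1) ≥ 17(i+1)^5.
By induction, the statement is established for all r ≥ 27.
Hence the smallest such n₀ is 27.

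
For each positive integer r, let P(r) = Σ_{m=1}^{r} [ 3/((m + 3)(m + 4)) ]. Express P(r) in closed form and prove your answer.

We claim P(r) = 3r/(4(r + 4)) for all r ≥ 1.
Base case (r = 1): P(1) = 3/20, and the closed form gives 3/20. They agree.
Inductive step: assume the claim holds for r = m, so P(m) = 3m/(4(m + 4)).
Then P(m+1) = P(m) + (3/((m + 4)(m + 5))) = (3m/(4(m + 4))) + (3/((m + 4)(m + 5))).
Simplifying, P(m+1) = 3(m + 1)/(4(m + 5)) = 3(m+1)/(4((m+1) + 4)),
which is the closed form with r = m+1.
By the principle of mathematical induction, the result holds for all r ≥ 1.

P(r) = 3r/(4(r + 4))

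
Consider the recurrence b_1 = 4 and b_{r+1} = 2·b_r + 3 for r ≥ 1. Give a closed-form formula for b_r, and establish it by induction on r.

Computing the first terms: b_1 = 4, b_2 = 11, b_3 = 25. This suggests b_r = 7·2^(r - 1) - 3.
Base case (r = 1): the formula gives 4 = 4 = b_1.
Suppose the result is true for r = i, so b_i = 7·2^(i - 1) - 3.
Then b_{i+1} = 2·b_i + 3 = 2·(7·2^(i - 1) - 3) + 3 = 7·2^i - 3 = 7·2^((i+1) - 1) - 3,
which is the claimed formula at r = i+1.
By induction, the statement is established for all r ≥ 1.

b_r = 7·2^(r - 1) - 3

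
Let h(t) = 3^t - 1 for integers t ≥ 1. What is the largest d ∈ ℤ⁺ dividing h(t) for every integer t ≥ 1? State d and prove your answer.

Computing the first values: h(1) = 2 and h(2) = 8; gcd(2, 8) = 2, so d ≤ 2.
We prove 2 | 3^t - 1 for all t ≥ 1 by induction on t.
For the base case t = 1: h(1) = 2 = 2·(1), so 2 | h(1).
For the inductive step, assume it holds for an arbitrary m ≥ 1, i.e. 2 | h(m). Then
3^{m+1} − 1^{m+1} = 3·3^m − 1·1^m = 3·(3^m − 1^m) + (2)·1^m. The first term is divisible by 2 by the inductive hypothesis, and the second term (2)·1^m is divisible by 2 since 2 | 2. Hence 2 | h(m+1).
By induction, the statement is established for all t ≥ 1.
Therefore the largest such d is 2.

d = 2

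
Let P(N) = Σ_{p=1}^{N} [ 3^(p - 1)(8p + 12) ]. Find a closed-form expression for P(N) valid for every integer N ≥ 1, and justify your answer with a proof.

We claim P(N) = 4·3^N(N + 1) - 4 for all N ≥ 1.
When N = 1: P(1) = 20, and the closed form gives 20. They agree.
Inductive step: suppose the statement holds for some p ≥ 1, so P(p) = 4·3^p(p + 1) - 4.
Then P(p+1) = P(p) + (3^p(8p + 20)) = (4·3^p(p + 1) - 4) + (3^p(8p + 20)).
Simplifying, P(p+1) = 12·3^p·p + 24·3^p - 4 = 4·3^(p+1)((p+1) + 1) - 4,
which is the closed form with N = p+1.
Hence, by induction on N, the claim holds for every N ≥ 1.

P(N) = 4·3^N(N + 1) - 4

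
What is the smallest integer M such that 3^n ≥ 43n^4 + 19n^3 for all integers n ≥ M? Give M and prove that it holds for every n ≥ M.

M = 13

At n = 12: 531441 < 924480, so the inequality fails and M ≥ 13. We prove 3^n ≥ 43n^4 + 19n^3 for all n ≥ 13.
Base case (n = 13): 3^n = 1594323 and 43n^4 + 19n^3 = 1269866, so 1594323 ≥ 1269866.
Inductive step: assume the claim holds for n = p, so 3^p ≥ 43p^4 + 19p^3.
Then 3^(p + 1) = 3·(3^p) ≥ 3·(43p^4 + 19p^3).
Also, for p ≥ 13 we have 3·(43p^4 + 19p^3) ≥ 43(p+1)^4 + 19(p+1)^3, since 3·(43p^4 + 19p^3) − (43(p+1)^4 + 19(p+1)^3) = 86p^4 - 134p^3 - 315p^2 - 229p - 62, which is nonnegative for all p ≥ 13.
Combining, 3^(p + 1) ≥ 43(p+1)^4 + 19(p+1)^3.
Hence, by induction on n, the claim holds for every n ≥ 13.
Hence the smallest such M is 13.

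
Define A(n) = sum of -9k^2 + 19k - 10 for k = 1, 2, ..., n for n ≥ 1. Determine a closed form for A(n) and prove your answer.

A(n) = -n(n - 1)(3n - 2)

We claim A(n) = -n(n - 1)(3n - 2) for all n ≥ 1.
Base case (n = 1): A(1) = 0, and the closed form gives 0. They agree.
Suppose the result is true for n = k, so A(k) = k(-3k^2 + 5k - 2).
Then A(k+1) = A(k) + (k(-9k + 1)) = (k(-3k^2 + 5k - 2)) + (k(-9k + 1)).
Simplifying, A(k+1) = -k(k + 1)(3k + 1) = -(k+1)((k+1) - 1)(3(k+1) - 2),
which is the closed form with n = k+1.
By induction, the statement is established for all n ≥ 1.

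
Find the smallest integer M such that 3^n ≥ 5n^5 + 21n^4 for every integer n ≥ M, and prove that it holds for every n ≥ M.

At n = 13: 1594323 < 2456246, so the inequality fails and M ≥ 14. We prove 3^n ≥ 5n^5 + 21n^4 for all n ≥ 14.
Base case (n = 14): 3^n = 4782969 and 5n^5 + 21n^4 = 3495856, so 4782969 ≥ 3495856.
Suppose the result is true for n = p, so 3^p ≥ 5p^5 + 21p^4.
Then 3^(p + 1) = 3·(3^p) ≥ 3·(5p^5 + 21p^4).
Also, for p ≥ 14 we have 3·(5p^5 + 21p^4) ≥ 5(p+1)^5 + 21(p+1)^4, since 3·(5p^5 + 21p^4) − (5(p+1)^5 + 21(p+1)^4) = 10p^5 + 17p^4 - 134p^3 - 176p^2 - 109p - 26, which is nonnegative for all p ≥ 14.
Combining, 3^(p + 1) ≥ 5(p+1)^5 + 21(p+1)^4.
Hence, by induction on n, the claim holds for every n ≥ 14.
Hence the smallest such M is 14.

M = 14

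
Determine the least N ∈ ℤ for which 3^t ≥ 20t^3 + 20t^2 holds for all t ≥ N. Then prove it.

At t = 8: 6561 < 11520, so the inequality fails and N ≥ 9. We prove 3^t ≥ 20t^3 + 20t^2 for all t ≥ 9.
Base case (t = 9): 3^t = 19683 and 20t^3 + 20t^2 = 16200, so 19683 ≥ 16200.
For the inductive step, assume it holds for an arbitrary p ≥ 9, so 3^p ≥ 20p^3 + 20p^2.
Then 3^(p + 1) = 3·(3^p) ≥ 3·(20p^3 + 20p^2).
Also, for p ≥ 9 we have 3·(20p^3 + 20p^2) ≥ 20(p+1)^3 + 20(p+1)^2, since 3·(20p^3 + 20p^2) − (20(p+1)^3 + 20(p+1)^2) = 40p^3 - 20p^2 - 100p - 40, which is nonnegative for all p ≥ 9.
Combining, 3^(p + 1) ≥ 20(p+1)^3 + 20(p+1)^2.
Hence, by induction on t, the claim holds for every t ≥ 9.
Hence the smallest such N is 9.

N = 9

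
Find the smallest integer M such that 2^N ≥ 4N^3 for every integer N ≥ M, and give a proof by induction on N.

M = 14

At N = 13: 8192 < 8788, so the inequality fails and M ≥ 14. We prove 2^N ≥ 4N^3 for all N ≥ 14.
Base case (N = 14): 2^N = 16384 and 4N^3 = 10976, so 16384 ≥ 10976.
Suppose the result is true for N = r, so 2^r ≥ 4r^3.
Then 2^(r + 1) = 2·(2^r) ≥ 2·(4r^3).
Also, for r ≥ 14 we have 2·(4r^3) ≥ 4(r+1)^3, since 2 ≥ (1 + 1/r)^3 for all r ≥ 14.
Combining, 2^(r + 1) ≥ 4(r+1)^3.
By induction, the statement is established for all N ≥ 14.
Hence the smallest such M is 14.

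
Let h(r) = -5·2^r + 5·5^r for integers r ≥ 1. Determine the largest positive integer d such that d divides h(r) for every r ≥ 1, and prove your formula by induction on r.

Computing the first values: h(1) = 15 and h(2) = 105; gcd(15, 105) = 15, so d ≤ 15.
We prove 15 | -5·2^r + 5·5^r for all r ≥ 1 by induction on r.
Base step (r = 1): h(1) = 15 = 15·(1), so 15 | h(1).
Suppose the result is true for r = p, i.e. 15 | h(p). Then
h(p+1) − 5·h(p) = (-5·2^(p+1) + 5·5^(p+1)) − 5·(-5·2^p + 5·5^p) = (-5)·2^p·(2 − 5) = (15)·2^p. Since 15 | h(p) by the inductive hypothesis, 15 | 5·h(p); and 15 | 15 since 15 = 15·1. Therefore 15 | h(p+1).
By induction, the statement is established for all r ≥ 1.
Therefore the largest such d is 15.

d = 15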